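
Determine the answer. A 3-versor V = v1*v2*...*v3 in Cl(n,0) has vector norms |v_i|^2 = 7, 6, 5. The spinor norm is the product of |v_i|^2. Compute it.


Spinor norm N(V) = |v1|^2 * |v2|^2 * ... * |v3|^2
= 7 * 6 * 5
Running product: 7, 42, 210
N(V) = 210


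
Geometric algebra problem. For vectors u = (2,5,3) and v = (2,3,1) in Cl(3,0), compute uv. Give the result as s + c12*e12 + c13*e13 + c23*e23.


In Cl(3,0): e_i^2 = 1, e_ie_j = -e_je_i for i != j.
Scalar part = u . v = 2*2 + 5*3 + 3*1
= 4 + 15 + 3 = 22
e12 coeff = 2*3 - 5*2 = 6 - 10 = -4
e13 coeff = 2*1 - 3*2 = 2 - 6 = -4
e23 coeff = 5*1 - 3*3 = 5 - 9 = -4
uv = 22 - 4*e12 - 4*e13 - 4*e23


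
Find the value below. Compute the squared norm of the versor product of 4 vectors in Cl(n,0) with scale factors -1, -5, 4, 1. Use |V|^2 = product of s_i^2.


Each vector v_i has |v_i|^2 = s_i^2
Squared scales: (-1)^2 = 1, (-5)^2 = 25, 4^2 = 16, 1^2 = 1
|V|^2 = 1 * 25 * 16 * 1
= 400


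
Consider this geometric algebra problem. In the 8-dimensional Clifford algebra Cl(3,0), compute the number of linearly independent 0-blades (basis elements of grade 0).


Number of grade-k basis blades in Cl(p,q) with n = p + q is C(n, k).
n = 3 + 0 = 3
C(3, 0) = 3! / (0! * 3!)
= 6 / (1 * 6)
= 1


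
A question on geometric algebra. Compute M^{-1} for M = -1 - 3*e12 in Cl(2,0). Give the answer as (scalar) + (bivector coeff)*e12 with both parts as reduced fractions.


M = -1 - 3*e12, where e12^2 = -1.
Since M commutes with its reverse ~M = a - b*e12, M * ~M = a^2 - b^2*e12^2 = a^2 + b^2.
So M^{-1} = ~M / (a^2 + b^2) = (a - b*e12)/(a^2 + b^2).
a^2 + b^2 = 1 + 9 = 10
Scalar part = -1/10 = -1/10
Bivector coeff = 3/10 = 3/10
M^{-1} = -1/10 + 3/10*e12


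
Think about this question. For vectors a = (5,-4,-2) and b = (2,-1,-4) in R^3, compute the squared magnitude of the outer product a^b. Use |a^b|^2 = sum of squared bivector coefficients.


a wedge b = (a1*b2 - a2*b1)*e12 + (a1*b3 - a3*b1)*e13 + (a2*b3 - a3*b2)*e23
e12 coeff: 5*(-1) - (-4)*2 = -5 - (-8) = 3
e13 coeff: 5*(-4) - (-2)*2 = -20 - (-4) = -16
e23 coeff: (-4)*(-4) - (-2)*(-1) = 16 - 2 = 14
|a wedge b|^2 = 3^2 + (-16)^2 + 14^2
= 9 + 256 + 196
= 461


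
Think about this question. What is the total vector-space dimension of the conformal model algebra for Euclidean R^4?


The conformal model of R^4 uses Cl(5,1): the 4 Euclidean generators plus two extra orthogonal generators e+ (e+^2 = +1) and e- (e-^2 = -1), from which the null vectors e0, einf are built.
Number of generators m = 4 + 2 = 6.
dim Cl(p,q) = 2^m = 2^6 = 64


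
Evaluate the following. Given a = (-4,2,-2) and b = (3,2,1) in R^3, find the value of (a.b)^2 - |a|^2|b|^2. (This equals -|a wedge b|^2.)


a . b = (-4)*3 + 2*2 + (-2)*1
= -12 + 4 + (-2) = -10
|a|^2 = (-4)^2 + 2^2 + (-2)^2 = 24
|b|^2 = 3^2 + 2^2 + 1^2 = 14
(a.b)^2 = (-10)^2 = 100
|a|^2 * |b|^2 = 24 * 14 = 336
Result = 100 - 336 = -236


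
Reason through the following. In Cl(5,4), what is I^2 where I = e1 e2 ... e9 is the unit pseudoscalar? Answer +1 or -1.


The pseudoscalar I = e1...e_n (product of all n generators) of Cl(p,q) satisfies I^2 = (-1)^(q + n(n-1)/2).
p = 5, q = 4, n = p + q = 9
n(n-1)/2 = 9 * 8 / 2 = 36
Exponent = q + n(n-1)/2 = 4 + 36 = 40
I^2 = (-1)^40 = +1


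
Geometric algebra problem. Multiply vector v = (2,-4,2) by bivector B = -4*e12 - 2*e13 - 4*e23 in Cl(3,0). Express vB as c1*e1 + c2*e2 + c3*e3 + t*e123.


vB has grade-1 (vector) and grade-3 (trivector) parts: vB = (v _| B) + (v ^ B).
Vector part <vB>_1:
  e1: -v2*b12 - v3*b13 = -(-4)*(-4) - (2)*(-2) = -12
  e2: v1*b12 - v3*b23 = (2)*(-4) - (2)*(-4) = 0
  e3: v1*b13 + v2*b23 = (2)*(-2) + (-4)*(-4) = 12
Trivector part <vB>_3:
  e123: v1*b23 - v2*b13 + v3*b12 = (2)*(-4) - (-4)*(-2) + (2)*(-4) = -24
vB = -12*e1 + 0*e2 + 12*e3 - 24*e123


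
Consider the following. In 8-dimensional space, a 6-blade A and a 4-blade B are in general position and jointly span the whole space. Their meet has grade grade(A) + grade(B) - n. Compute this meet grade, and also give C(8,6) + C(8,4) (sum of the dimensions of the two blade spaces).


Meet grade = grade(A) + grade(B) - n
= 6 + 4 - 8 = 2
C(8,6) = 28
C(8,4) = 70
dim_A + dim_B = 28 + 70 = 98


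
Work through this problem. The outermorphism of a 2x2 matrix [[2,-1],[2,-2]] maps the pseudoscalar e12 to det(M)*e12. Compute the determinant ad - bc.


The outermorphism of a linear map f sends e1^e2 to f(e1)^f(e2).
f(e1) = 2*e1 + 2*e2
f(e2) = -1*e1 - 2*e2
f(e1) ^ f(e2) = (2*e1 + 2*e2) ^ (-1*e1 - 2*e2)
= 2*(-2)*e12 + 2*(-1)*e21
= (-4 - (-2))*e12
= -2*e12
Coefficient = -2


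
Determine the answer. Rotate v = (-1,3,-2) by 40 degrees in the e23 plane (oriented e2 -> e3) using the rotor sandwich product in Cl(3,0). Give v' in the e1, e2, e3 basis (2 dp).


Rotor R = cos(20deg) - sin(20deg)*e23
Rotation angle theta = 2 * 20 = 40 degrees in the e23 plane (e2 -> e3).
The component perpendicular to the plane (e1) is invariant: v'_1 = v1 = -1.00
cos(40deg) = 0.7660, sin(40deg) = 0.6428
v'_2 = v2*cos(theta) - v3*sin(theta) = 3*0.7660 - (-2)*0.6428 = 3.58
v'_3 = v2*sin(theta) + v3*cos(theta) = 3*0.6428 + (-2)*0.7660 = 0.40
v' = -1.00*e1 + 3.58*e2 + 0.40*e3


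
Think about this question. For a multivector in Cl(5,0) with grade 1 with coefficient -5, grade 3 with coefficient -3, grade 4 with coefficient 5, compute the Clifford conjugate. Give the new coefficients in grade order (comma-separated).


Clifford conjugate sign for grade k: (-1)^(k(k+1)/2)
Grade 1: (-1)^(1*2/2) = (-1)^1 = -1, coeff -5 -> 5
Grade 3: (-1)^(3*4/2) = (-1)^6 = 1, coeff -3 -> -3
Grade 4: (-1)^(4*5/2) = (-1)^10 = 1, coeff 5 -> 5
Conjugated coefficients: 5, -3, 5


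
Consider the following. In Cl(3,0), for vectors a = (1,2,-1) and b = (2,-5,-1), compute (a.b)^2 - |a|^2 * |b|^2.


a . b = 1*2 + 2*(-5) + (-1)*(-1)
= 2 + (-10) + 1 = -7
|a|^2 = 1^2 + 2^2 + (-1)^2 = 6
|b|^2 = 2^2 + (-5)^2 + (-1)^2 = 30
(a.b)^2 = (-7)^2 = 49
|a|^2 * |b|^2 = 6 * 30 = 180
Result = 49 - 180 = -131


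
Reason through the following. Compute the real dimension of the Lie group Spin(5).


Spin(n) double-covers SO(n); both have Lie algebra so(n) of dimension n(n-1)/2.
n = 5
n(n-1) = 5 * 4 = 20
dim Spin(5) = 20/2 = 10


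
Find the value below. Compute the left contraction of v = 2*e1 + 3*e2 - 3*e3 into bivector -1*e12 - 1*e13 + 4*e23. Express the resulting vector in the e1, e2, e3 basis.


Left contraction v _| B = <vB>_1 (grade-1 part of the geometric product vB).
Using e1_|e12 = e2, e2_|e12 = -e1, e1_|e13 = e3, e3_|e13 = -e1, e2_|e23 = e3, e3_|e23 = -e2:
e1 coeff: -v2*b12 - v3*b13 = -(3)*(-1) - (-3)*(-1) = 0
e2 coeff: v1*b12 - v3*b23 = (2)*(-1) - (-3)*(4) = 10
e3 coeff: v1*b13 + v2*b23 = (2)*(-1) + (3)*(4) = 10
v _| B = 0*e1 + 10*e2 + 10*e3


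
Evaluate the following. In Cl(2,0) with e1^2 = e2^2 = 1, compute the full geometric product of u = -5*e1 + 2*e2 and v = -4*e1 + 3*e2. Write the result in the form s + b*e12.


Expand: (-5*e1 + 2*e2)(-4*e1 + 3*e2)
= (-5)*(-4)*e1e1 + (-5)*3*e1e2 + 2*(-4)*e2e1 + 2*3*e2e2
Using e1^2 = e2^2 = 1, e2e1 = -e1e2:
Scalar part s = (-5)*(-4) + 2*3 = 20 + 6 = 26
Bivector part b = (-5)*3 - 2*(-4) = -15 - (-8) = -7
uv = 26 - 7*e12


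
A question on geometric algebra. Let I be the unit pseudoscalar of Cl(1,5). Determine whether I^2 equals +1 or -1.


The pseudoscalar I = e1...e_n (product of all n generators) of Cl(p,q) satisfies I^2 = (-1)^(q + n(n-1)/2).
p = 1, q = 5, n = p + q = 6
n(n-1)/2 = 6 * 5 / 2 = 15
Exponent = q + n(n-1)/2 = 5 + 15 = 20
I^2 = (-1)^20 = +1


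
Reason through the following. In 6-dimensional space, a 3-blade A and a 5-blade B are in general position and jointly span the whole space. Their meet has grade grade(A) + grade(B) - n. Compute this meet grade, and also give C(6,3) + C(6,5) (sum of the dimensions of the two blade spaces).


Meet grade = grade(A) + grade(B) - n
= 3 + 5 - 6 = 2
C(6,3) = 20
C(6,5) = 6
dim_A + dim_B = 20 + 6 = 26


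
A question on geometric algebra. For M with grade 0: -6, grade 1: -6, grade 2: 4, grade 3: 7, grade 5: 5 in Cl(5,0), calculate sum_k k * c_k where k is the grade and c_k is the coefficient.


Grade-weighted sum = sum of grade_k * coefficient_k
0*(-6) = 0
1*(-6) = -6
2*4 = 8
3*7 = 21
5*5 = 25
Total = 0 + (-6) + 8 + 21 + 25 = 48


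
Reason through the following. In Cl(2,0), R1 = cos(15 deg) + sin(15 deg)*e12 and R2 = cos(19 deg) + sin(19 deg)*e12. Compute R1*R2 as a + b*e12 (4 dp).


Same-plane rotors commute and their half-angles add:
R1*R2 = cos(a1 + a2) + sin(a1 + a2)*e12.
a1 + a2 = 15 + 19 = 34 deg
cos(34 deg) = 0.8290
sin(34 deg) = 0.5592
R1*R2 = 0.8290 + 0.5592*e12


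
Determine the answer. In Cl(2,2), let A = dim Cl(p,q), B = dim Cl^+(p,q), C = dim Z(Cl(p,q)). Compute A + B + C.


n = 2 + 2 = 4
Total dim = 2^4 = 16
Even subalgebra dim = 2^3 = 8
n is even, so center dim = 1
Sum = 16 + 8 + 1 = 25


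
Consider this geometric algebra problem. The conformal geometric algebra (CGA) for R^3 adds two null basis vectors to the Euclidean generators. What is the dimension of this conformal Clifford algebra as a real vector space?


The conformal model of R^3 uses Cl(4,1): the 3 Euclidean generators plus two extra orthogonal generators e+ (e+^2 = +1) and e- (e-^2 = -1), from which the null vectors e0, einf are built.
Number of generators m = 3 + 2 = 5.
dim Cl(p,q) = 2^m = 2^5 = 32


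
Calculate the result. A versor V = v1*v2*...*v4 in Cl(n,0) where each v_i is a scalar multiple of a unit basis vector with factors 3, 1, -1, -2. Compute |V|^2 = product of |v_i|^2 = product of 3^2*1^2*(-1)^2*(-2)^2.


Each vector v_i has |v_i|^2 = s_i^2
Squared scales: 3^2 = 9, 1^2 = 1, (-1)^2 = 1, (-2)^2 = 4
|V|^2 = 9 * 1 * 1 * 4
= 36


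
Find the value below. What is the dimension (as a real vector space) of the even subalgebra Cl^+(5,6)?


Even subalgebra dimension = 2^(n-1)
n = 5 + 6 = 11
2^(11 - 1) = 2^10 = 1024
Verification: sum of C(11,k) for even k = 1 + 55 + 330 + 462 + 165 + 11 = 1024
Result = 1024


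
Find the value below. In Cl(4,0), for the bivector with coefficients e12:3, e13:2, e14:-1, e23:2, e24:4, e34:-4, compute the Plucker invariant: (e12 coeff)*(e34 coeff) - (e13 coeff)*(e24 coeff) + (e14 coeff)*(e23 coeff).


Plucker relation: af - be + cd
a*f = 3*(-4) = -12
b*e = 2*4 = 8
c*d = (-1)*2 = -2
af - be + cd = -12 - 8 + (-2)
= -22


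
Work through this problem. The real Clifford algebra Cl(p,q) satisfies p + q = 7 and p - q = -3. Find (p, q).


We need p + q = 7 and p - q = -3.
Adding: 2p = 7 + (-3) = 4, so p = 2.
Then q = 7 - 2 = 5.
(p, q) = (2, 5)


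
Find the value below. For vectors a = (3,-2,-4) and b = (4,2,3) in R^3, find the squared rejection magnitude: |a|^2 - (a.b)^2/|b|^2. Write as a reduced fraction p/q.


|a|^2 = 3^2 + (-2)^2 + (-4)^2 = 29
|b|^2 = 4^2 + 2^2 + 3^2 = 29
a . b = 3*4 + (-2)*2 + (-4)*3 = -4
(a.b)^2 = (-4)^2 = 16
|rej|^2 = 29 - 16/29
= (841 - 16)/29
= 825/29
In lowest terms: 825/29


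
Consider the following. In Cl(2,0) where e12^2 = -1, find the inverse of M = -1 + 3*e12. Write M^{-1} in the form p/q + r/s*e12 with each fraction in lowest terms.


M = -1 + 3*e12, where e12^2 = -1.
Since M commutes with its reverse ~M = a - b*e12, M * ~M = a^2 - b^2*e12^2 = a^2 + b^2.
So M^{-1} = ~M / (a^2 + b^2) = (a - b*e12)/(a^2 + b^2).
a^2 + b^2 = 1 + 9 = 10
Scalar part = -1/10 = -1/10
Bivector coeff = -3/10 = -3/10
M^{-1} = -1/10 - 3/10*e12


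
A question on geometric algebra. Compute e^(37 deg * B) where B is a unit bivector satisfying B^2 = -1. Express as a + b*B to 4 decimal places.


For a unit bivector B with B^2 = -1, the exponential series gives
e^(theta*B) = cos(theta) + sin(theta)*B (the GA analogue of Euler's formula).
theta = 37 degrees = 0.645772 rad
cos(37 deg) = 0.7986
sin(37 deg) = 0.6018
exp(theta*B) = 0.7986 + 0.6018*B


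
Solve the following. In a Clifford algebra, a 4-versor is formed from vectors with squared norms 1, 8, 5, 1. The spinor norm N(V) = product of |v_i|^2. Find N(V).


Spinor norm N(V) = |v1|^2 * |v2|^2 * ... * |v4|^2
= 1 * 8 * 5 * 1
Running product: 1, 8, 40, 40
N(V) = 40


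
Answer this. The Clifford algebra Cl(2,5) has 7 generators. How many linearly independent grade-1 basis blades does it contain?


Number of grade-k basis blades in Cl(p,q) with n = p + q is C(n, k).
n = 2 + 5 = 7
C(7, 1) = 7! / (1! * 6!)
= 5040 / (1 * 720)
= 7


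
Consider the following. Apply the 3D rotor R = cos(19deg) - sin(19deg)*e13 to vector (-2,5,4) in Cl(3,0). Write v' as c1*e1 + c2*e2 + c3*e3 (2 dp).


Rotor R = cos(19deg) - sin(19deg)*e13
Rotation angle theta = 2 * 19 = 38 degrees in the e13 plane (e1 -> e3).
The component perpendicular to the plane (e2) is invariant: v'_2 = v2 = 5.00
cos(38deg) = 0.7880, sin(38deg) = 0.6157
v'_1 = v1*cos(theta) - v3*sin(theta) = -2*0.7880 - 4*0.6157 = -4.04
v'_3 = v1*sin(theta) + v3*cos(theta) = -2*0.6157 + 4*0.7880 = 1.92
v' = -4.04*e1 + 5.00*e2 + 1.92*e3


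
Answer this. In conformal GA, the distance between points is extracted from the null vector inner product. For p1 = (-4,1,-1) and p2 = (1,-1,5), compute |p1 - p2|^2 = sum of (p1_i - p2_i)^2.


p1 - p2 = (-5, 2, -6)
|p1 - p2|^2 = (-5)^2 + 2^2 + (-6)^2
= 25 + 4 + 36
= 65


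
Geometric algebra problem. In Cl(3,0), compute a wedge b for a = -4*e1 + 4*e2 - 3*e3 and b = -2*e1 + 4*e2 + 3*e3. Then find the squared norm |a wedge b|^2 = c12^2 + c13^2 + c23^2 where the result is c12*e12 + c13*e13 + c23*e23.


a wedge b = (a1*b2 - a2*b1)*e12 + (a1*b3 - a3*b1)*e13 + (a2*b3 - a3*b2)*e23
e12 coeff: (-4)*4 - 4*(-2) = -16 - (-8) = -8
e13 coeff: (-4)*3 - (-3)*(-2) = -12 - 6 = -18
e23 coeff: 4*3 - (-3)*4 = 12 - (-12) = 24
|a wedge b|^2 = (-8)^2 + (-18)^2 + 24^2
= 64 + 324 + 576
= 964


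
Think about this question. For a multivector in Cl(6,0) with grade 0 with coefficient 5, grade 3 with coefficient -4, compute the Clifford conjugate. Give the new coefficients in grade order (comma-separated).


Clifford conjugate sign for grade k: (-1)^(k(k+1)/2)
Grade 0: (-1)^(0*1/2) = (-1)^0 = 1, coeff 5 -> 5
Grade 3: (-1)^(3*4/2) = (-1)^6 = 1, coeff -4 -> -4
Conjugated coefficients: 5, -4


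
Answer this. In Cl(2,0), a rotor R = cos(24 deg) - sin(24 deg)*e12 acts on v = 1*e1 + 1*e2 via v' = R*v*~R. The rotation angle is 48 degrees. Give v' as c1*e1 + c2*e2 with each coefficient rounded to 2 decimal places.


Rotor R = cos(24deg) - sin(24deg)*e12
Rotation angle theta = 2 * 24 = 48 degrees
v' = R*v*~R rotates v by theta.
cos(48deg) = 0.6691, sin(48deg) = 0.7431
v'_1 = 1*cos(48deg) - 1*sin(48deg)
= 1*0.6691 - 1*0.7431
= -0.07
v'_2 = 1*sin(48deg) + 1*cos(48deg)
= 1*0.7431 + 1*0.6691
= 1.41
v' = -0.07*e1 + 1.41*e2


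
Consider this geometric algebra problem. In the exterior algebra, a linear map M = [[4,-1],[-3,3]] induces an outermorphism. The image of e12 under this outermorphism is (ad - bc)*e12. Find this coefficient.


The outermorphism of a linear map f sends e1^e2 to f(e1)^f(e2).
f(e1) = 4*e1 - 3*e2
f(e2) = -1*e1 + 3*e2
f(e1) ^ f(e2) = (4*e1 - 3*e2) ^ (-1*e1 + 3*e2)
= 4*3*e12 + (-3)*(-1)*e21
= (12 - 3)*e12
= 9*e12
Coefficient = 9


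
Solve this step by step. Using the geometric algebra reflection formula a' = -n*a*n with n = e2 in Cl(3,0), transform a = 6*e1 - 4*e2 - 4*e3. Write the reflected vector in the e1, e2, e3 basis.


Reflection formula: a' = -n*a*n, with n = e2 (unit vector, n^2 = 1).
For reflection through hyperplane perp to e2:
The component along e2 flips sign, others stay.
a = (6, -4, -4)
a' = (6, 4, -4)
a' = 6*e1 + 4*e2 - 4*e3


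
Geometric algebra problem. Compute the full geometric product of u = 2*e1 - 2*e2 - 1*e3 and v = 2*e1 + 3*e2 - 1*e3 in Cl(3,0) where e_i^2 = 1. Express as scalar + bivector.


In Cl(3,0): e_i^2 = 1, e_ie_j = -e_je_i for i != j.
Scalar part = u . v = 2*2 + (-2)*3 + (-1)*(-1)
= 4 + (-6) + 1 = -1
e12 coeff = 2*3 - (-2)*2 = 6 - (-4) = 10
e13 coeff = 2*(-1) - (-1)*2 = -2 - (-2) = 0
e23 coeff = (-2)*(-1) - (-1)*3 = 2 - (-3) = 5
uv = -1 + 10*e12 + 0*e13 + 5*e23


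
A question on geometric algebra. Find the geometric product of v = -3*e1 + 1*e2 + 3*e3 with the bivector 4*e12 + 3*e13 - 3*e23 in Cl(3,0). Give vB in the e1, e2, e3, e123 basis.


vB has grade-1 (vector) and grade-3 (trivector) parts: vB = (v _| B) + (v ^ B).
Vector part <vB>_1:
  e1: -v2*b12 - v3*b13 = -(1)*(4) - (3)*(3) = -13
  e2: v1*b12 - v3*b23 = (-3)*(4) - (3)*(-3) = -3
  e3: v1*b13 + v2*b23 = (-3)*(3) + (1)*(-3) = -12
Trivector part <vB>_3:
  e123: v1*b23 - v2*b13 + v3*b12 = (-3)*(-3) - (1)*(3) + (3)*(4) = 18
vB = -13*e1 - 3*e2 - 12*e3 + 18*e123


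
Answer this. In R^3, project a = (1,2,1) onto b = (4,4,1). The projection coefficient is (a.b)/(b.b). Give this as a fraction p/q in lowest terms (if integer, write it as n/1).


Projection coefficient = (a . b) / (b . b)
a . b = 1*4 + 2*4 + 1*1
= 4 + 8 + 1 = 13
b . b = 4^2 + 4^2 + 1^2
= 16 + 16 + 1 = 33
Coefficient = 13/33
In lowest terms: 13/33


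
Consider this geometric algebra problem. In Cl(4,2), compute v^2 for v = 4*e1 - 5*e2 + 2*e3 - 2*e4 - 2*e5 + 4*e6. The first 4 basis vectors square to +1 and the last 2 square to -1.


v^2 = sum of c_i^2 * e_i^2
Positive signature terms (e_i^2 = +1): 4^2 + (-5)^2 + 2^2 + (-2)^2 = 49
Negative signature terms (e_j^2 = -1): (-2)^2 + 4^2 = 20
v^2 = 49 - 20 = 29


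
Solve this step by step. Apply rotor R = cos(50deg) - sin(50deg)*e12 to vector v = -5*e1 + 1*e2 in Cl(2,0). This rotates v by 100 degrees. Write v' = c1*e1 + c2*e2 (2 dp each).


Rotor R = cos(50deg) - sin(50deg)*e12
Rotation angle theta = 2 * 50 = 100 degrees
v' = R*v*~R rotates v by theta.
cos(100deg) = -0.1736, sin(100deg) = 0.9848
v'_1 = -5*cos(100deg) - 1*sin(100deg)
= -5*(-0.1736) - 1*0.9848
= -0.12
v'_2 = -5*sin(100deg) + 1*cos(100deg)
= -5*0.9848 + 1*(-0.1736)
= -5.10
v' = -0.12*e1 - 5.10*e2


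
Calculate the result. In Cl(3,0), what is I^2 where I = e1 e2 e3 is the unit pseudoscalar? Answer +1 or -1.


The pseudoscalar I = e1...e_n (product of all n generators) of Cl(p,q) satisfies I^2 = (-1)^(q + n(n-1)/2).
p = 3, q = 0, n = p + q = 3
n(n-1)/2 = 3 * 2 / 2 = 3
Exponent = q + n(n-1)/2 = 0 + 3 = 3
I^2 = (-1)^3 = -1


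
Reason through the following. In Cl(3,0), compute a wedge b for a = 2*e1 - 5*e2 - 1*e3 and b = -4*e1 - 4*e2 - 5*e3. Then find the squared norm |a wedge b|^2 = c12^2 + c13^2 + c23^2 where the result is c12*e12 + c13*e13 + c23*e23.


a wedge b = (a1*b2 - a2*b1)*e12 + (a1*b3 - a3*b1)*e13 + (a2*b3 - a3*b2)*e23
e12 coeff: 2*(-4) - (-5)*(-4) = -8 - 20 = -28
e13 coeff: 2*(-5) - (-1)*(-4) = -10 - 4 = -14
e23 coeff: (-5)*(-5) - (-1)*(-4) = 25 - 4 = 21
|a wedge b|^2 = (-28)^2 + (-14)^2 + 21^2
= 784 + 196 + 441
= 1421


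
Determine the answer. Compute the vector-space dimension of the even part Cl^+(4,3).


Even subalgebra dimension = 2^(n-1)
n = 4 + 3 = 7
2^(7 - 1) = 2^6 = 64
Verification: sum of C(7,k) for even k = 1 + 21 + 35 + 7 = 64
Result = 64


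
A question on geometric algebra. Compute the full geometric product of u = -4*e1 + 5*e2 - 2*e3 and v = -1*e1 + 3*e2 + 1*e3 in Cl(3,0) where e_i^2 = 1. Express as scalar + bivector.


In Cl(3,0): e_i^2 = 1, e_ie_j = -e_je_i for i != j.
Scalar part = u . v = (-4)*(-1) + 5*3 + (-2)*1
= 4 + 15 + (-2) = 17
e12 coeff = (-4)*3 - 5*(-1) = -12 - (-5) = -7
e13 coeff = (-4)*1 - (-2)*(-1) = -4 - 2 = -6
e23 coeff = 5*1 - (-2)*3 = 5 - (-6) = 11
uv = 17 - 7*e12 - 6*e13 + 11*e23


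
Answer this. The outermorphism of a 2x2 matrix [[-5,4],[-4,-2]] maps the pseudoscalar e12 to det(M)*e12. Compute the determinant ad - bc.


The outermorphism of a linear map f sends e1^e2 to f(e1)^f(e2).
f(e1) = -5*e1 - 4*e2
f(e2) = 4*e1 - 2*e2
f(e1) ^ f(e2) = (-5*e1 - 4*e2) ^ (4*e1 - 2*e2)
= (-5)*(-2)*e12 + (-4)*4*e21
= (10 - (-16))*e12
= 26*e12
Coefficient = 26


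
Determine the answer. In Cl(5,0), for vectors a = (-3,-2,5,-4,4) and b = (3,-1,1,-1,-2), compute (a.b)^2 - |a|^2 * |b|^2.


a . b = (-3)*3 + (-2)*(-1) + 5*1 + (-4)*(-1) + 4*(-2)
= -9 + 2 + 5 + 4 + (-8) = -6
|a|^2 = (-3)^2 + (-2)^2 + 5^2 + (-4)^2 + 4^2 = 70
|b|^2 = 3^2 + (-1)^2 + 1^2 + (-1)^2 + (-2)^2 = 16
(a.b)^2 = (-6)^2 = 36
|a|^2 * |b|^2 = 70 * 16 = 1120
Result = 36 - 1120 = -1084


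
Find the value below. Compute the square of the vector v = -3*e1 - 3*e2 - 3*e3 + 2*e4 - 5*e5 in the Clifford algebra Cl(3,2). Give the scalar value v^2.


v^2 = sum of c_i^2 * e_i^2
Positive signature terms (e_i^2 = +1): (-3)^2 + (-3)^2 + (-3)^2 = 27
Negative signature terms (e_j^2 = -1): 2^2 + (-5)^2 = 29
v^2 = 27 - 29 = -2


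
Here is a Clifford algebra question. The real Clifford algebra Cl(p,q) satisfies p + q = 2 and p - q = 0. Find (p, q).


We need p + q = 2 and p - q = 0.
Adding: 2p = 2 + 0 = 2, so p = 1.
Then q = 2 - 1 = 1.
(p, q) = (1, 1)


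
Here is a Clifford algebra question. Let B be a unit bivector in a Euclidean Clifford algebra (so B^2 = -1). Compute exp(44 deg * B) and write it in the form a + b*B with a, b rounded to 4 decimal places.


For a unit bivector B with B^2 = -1, the exponential series gives
e^(theta*B) = cos(theta) + sin(theta)*B (the GA analogue of Euler's formula).
theta = 44 degrees = 0.767945 rad
cos(44 deg) = 0.7193
sin(44 deg) = 0.6947
exp(theta*B) = 0.7193 + 0.6947*B


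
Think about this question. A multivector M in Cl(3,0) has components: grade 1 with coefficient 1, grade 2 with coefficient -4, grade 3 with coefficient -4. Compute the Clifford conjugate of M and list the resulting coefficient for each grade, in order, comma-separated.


Clifford conjugate sign for grade k: (-1)^(k(k+1)/2)
Grade 1: (-1)^(1*2/2) = (-1)^1 = -1, coeff 1 -> -1
Grade 2: (-1)^(2*3/2) = (-1)^3 = -1, coeff -4 -> 4
Grade 3: (-1)^(3*4/2) = (-1)^6 = 1, coeff -4 -> -4
Conjugated coefficients: -1, 4, -4


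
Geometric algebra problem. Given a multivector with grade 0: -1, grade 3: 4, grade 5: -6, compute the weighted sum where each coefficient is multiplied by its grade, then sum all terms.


Grade-weighted sum = sum of grade_k * coefficient_k
0*(-1) = 0
3*4 = 12
5*(-6) = -30
Total = 0 + 12 + (-30) = -18


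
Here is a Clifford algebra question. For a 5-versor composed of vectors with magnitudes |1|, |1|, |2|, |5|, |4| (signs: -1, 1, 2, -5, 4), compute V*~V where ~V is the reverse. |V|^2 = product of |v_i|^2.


Each vector v_i has |v_i|^2 = s_i^2
Squared scales: (-1)^2 = 1, 1^2 = 1, 2^2 = 4, (-5)^2 = 25, 4^2 = 16
|V|^2 = 1 * 1 * 4 * 25 * 16
= 1600


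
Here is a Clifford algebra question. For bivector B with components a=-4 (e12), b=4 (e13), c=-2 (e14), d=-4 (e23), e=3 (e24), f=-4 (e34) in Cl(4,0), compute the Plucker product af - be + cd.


Plucker relation: af - be + cd
a*f = (-4)*(-4) = 16
b*e = 4*3 = 12
c*d = (-2)*(-4) = 8
af - be + cd = 16 - 12 + 8
= 12


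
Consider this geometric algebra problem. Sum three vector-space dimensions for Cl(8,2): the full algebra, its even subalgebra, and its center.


n = 8 + 2 = 10
Total dim = 2^10 = 1024
Even subalgebra dim = 2^9 = 512
n is even, so center dim = 1
Sum = 1024 + 512 + 1 = 1537


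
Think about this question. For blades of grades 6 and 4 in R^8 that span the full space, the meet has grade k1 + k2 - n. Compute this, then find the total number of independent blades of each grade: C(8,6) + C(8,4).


Meet grade = grade(A) + grade(B) - n
= 6 + 4 - 8 = 2
C(8,6) = 28
C(8,4) = 70
dim_A + dim_B = 28 + 70 = 98


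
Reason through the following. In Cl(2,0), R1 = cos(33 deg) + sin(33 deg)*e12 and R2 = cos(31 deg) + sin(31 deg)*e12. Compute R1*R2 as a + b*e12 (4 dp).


Same-plane rotors commute and their half-angles add:
R1*R2 = cos(a1 + a2) + sin(a1 + a2)*e12.
a1 + a2 = 33 + 31 = 64 deg
cos(64 deg) = 0.4384
sin(64 deg) = 0.8988
R1*R2 = 0.4384 + 0.8988*e12


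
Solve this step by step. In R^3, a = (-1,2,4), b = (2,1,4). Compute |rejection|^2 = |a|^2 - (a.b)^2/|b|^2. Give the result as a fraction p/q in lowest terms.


|a|^2 = (-1)^2 + 2^2 + 4^2 = 21
|b|^2 = 2^2 + 1^2 + 4^2 = 21
a . b = (-1)*2 + 2*1 + 4*4 = 16
(a.b)^2 = 16^2 = 256
|rej|^2 = 21 - 256/21
= (441 - 256)/21
= 185/21
In lowest terms: 185/21


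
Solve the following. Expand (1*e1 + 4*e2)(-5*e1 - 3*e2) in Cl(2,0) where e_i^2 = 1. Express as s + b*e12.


Expand: (1*e1 + 4*e2)(-5*e1 - 3*e2)
= 1*(-5)*e1e1 + 1*(-3)*e1e2 + 4*(-5)*e2e1 + 4*(-3)*e2e2
Using e1^2 = e2^2 = 1, e2e1 = -e1e2:
Scalar part s = 1*(-5) + 4*(-3) = -5 + (-12) = -17
Bivector part b = 1*(-3) - 4*(-5) = -3 - (-20) = 17
uv = -17 + 17*e12


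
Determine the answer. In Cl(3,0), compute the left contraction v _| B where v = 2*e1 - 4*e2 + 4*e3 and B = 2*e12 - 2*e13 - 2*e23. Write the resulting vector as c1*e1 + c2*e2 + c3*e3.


Left contraction v _| B = <vB>_1 (grade-1 part of the geometric product vB).
Using e1_|e12 = e2, e2_|e12 = -e1, e1_|e13 = e3, e3_|e13 = -e1, e2_|e23 = e3, e3_|e23 = -e2:
e1 coeff: -v2*b12 - v3*b13 = -(-4)*(2) - (4)*(-2) = 16
e2 coeff: v1*b12 - v3*b23 = (2)*(2) - (4)*(-2) = 12
e3 coeff: v1*b13 + v2*b23 = (2)*(-2) + (-4)*(-2) = 4
v _| B = 16*e1 + 12*e2 + 4*e3


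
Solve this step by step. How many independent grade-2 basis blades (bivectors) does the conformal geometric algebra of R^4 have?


The conformal model of R^4 uses Cl(5,1) with m = 4 + 2 = 6 generators.
Number of grade-2 blades = C(m, 2) = C(6, 2)
= 6*5/2 = 15


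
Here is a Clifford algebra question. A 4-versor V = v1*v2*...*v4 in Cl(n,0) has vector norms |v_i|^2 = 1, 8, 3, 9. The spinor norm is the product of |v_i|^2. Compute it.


Spinor norm N(V) = |v1|^2 * |v2|^2 * ... * |v4|^2
= 1 * 8 * 3 * 9
Running product: 1, 8, 24, 216
N(V) = 216


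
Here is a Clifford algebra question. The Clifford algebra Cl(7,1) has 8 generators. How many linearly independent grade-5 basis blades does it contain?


Number of grade-k basis blades in Cl(p,q) with n = p + q is C(n, k).
n = 7 + 1 = 8
C(8, 5) = 8! / (5! * 3!)
= 40320 / (120 * 6)
= 56


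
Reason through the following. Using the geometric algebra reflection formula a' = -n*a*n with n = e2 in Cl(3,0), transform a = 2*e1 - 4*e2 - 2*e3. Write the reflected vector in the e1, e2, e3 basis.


Reflection formula: a' = -n*a*n, with n = e2 (unit vector, n^2 = 1).
For reflection through hyperplane perp to e2:
The component along e2 flips sign, others stay.
a = (2, -4, -2)
a' = (2, 4, -2)
a' = 2*e1 + 4*e2 - 2*e3


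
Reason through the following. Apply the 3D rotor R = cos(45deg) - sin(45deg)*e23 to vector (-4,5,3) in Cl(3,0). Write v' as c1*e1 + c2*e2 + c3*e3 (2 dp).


Rotor R = cos(45deg) - sin(45deg)*e23
Rotation angle theta = 2 * 45 = 90 degrees in the e23 plane (e2 -> e3).
The component perpendicular to the plane (e1) is invariant: v'_1 = v1 = -4.00
cos(90deg) = 0.0000, sin(90deg) = 1.0000
v'_2 = v2*cos(theta) - v3*sin(theta) = 5*0.0000 - 3*1.0000 = -3.00
v'_3 = v2*sin(theta) + v3*cos(theta) = 5*1.0000 + 3*0.0000 = 5.00
v' = -4.00*e1 - 3.00*e2 + 5.00*e3


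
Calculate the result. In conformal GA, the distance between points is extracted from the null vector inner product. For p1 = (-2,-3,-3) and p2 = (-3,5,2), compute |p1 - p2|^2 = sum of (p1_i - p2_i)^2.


p1 - p2 = (1, -8, -5)
|p1 - p2|^2 = 1^2 + (-8)^2 + (-5)^2
= 1 + 64 + 25
= 90


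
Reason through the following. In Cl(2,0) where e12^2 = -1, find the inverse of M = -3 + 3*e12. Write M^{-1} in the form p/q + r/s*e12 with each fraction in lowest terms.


M = -3 + 3*e12, where e12^2 = -1.
Since M commutes with its reverse ~M = a - b*e12, M * ~M = a^2 - b^2*e12^2 = a^2 + b^2.
So M^{-1} = ~M / (a^2 + b^2) = (a - b*e12)/(a^2 + b^2).
a^2 + b^2 = 9 + 9 = 18
Scalar part = -3/18 = -1/6
Bivector coeff = -3/18 = -1/6
M^{-1} = -1/6 - 1/6*e12


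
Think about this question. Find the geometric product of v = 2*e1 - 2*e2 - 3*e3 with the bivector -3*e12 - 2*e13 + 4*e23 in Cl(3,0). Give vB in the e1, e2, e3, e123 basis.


vB has grade-1 (vector) and grade-3 (trivector) parts: vB = (v _| B) + (v ^ B).
Vector part <vB>_1:
  e1: -v2*b12 - v3*b13 = -(-2)*(-3) - (-3)*(-2) = -12
  e2: v1*b12 - v3*b23 = (2)*(-3) - (-3)*(4) = 6
  e3: v1*b13 + v2*b23 = (2)*(-2) + (-2)*(4) = -12
Trivector part <vB>_3:
  e123: v1*b23 - v2*b13 + v3*b12 = (2)*(4) - (-2)*(-2) + (-3)*(-3) = 13
vB = -12*e1 + 6*e2 - 12*e3 + 13*e123


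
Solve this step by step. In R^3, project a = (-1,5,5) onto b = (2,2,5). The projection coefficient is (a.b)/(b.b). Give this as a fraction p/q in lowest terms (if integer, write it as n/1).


Projection coefficient = (a . b) / (b . b)
a . b = (-1)*2 + 5*2 + 5*5
= -2 + 10 + 25 = 33
b . b = 2^2 + 2^2 + 5^2
= 4 + 4 + 25 = 33
Coefficient = 33/33
In lowest terms: 1/1


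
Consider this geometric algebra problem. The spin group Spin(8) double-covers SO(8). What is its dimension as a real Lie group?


Spin(n) double-covers SO(n); both have Lie algebra so(n) of dimension n(n-1)/2.
n = 8
n(n-1) = 8 * 7 = 56
dim Spin(8) = 56/2 = 28


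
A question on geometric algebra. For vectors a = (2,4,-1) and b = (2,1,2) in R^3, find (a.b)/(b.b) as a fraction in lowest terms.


Projection coefficient = (a . b) / (b . b)
a . b = 2*2 + 4*1 + (-1)*2
= 4 + 4 + (-2) = 6
b . b = 2^2 + 1^2 + 2^2
= 4 + 1 + 4 = 9
Coefficient = 6/9
In lowest terms: 2/3


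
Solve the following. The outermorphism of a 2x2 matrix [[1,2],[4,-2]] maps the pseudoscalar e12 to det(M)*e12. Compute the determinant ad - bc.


The outermorphism of a linear map f sends e1^e2 to f(e1)^f(e2).
f(e1) = 1*e1 + 4*e2
f(e2) = 2*e1 - 2*e2
f(e1) ^ f(e2) = (1*e1 + 4*e2) ^ (2*e1 - 2*e2)
= 1*(-2)*e12 + 4*2*e21
= (-2 - 8)*e12
= -10*e12
Coefficient = -10


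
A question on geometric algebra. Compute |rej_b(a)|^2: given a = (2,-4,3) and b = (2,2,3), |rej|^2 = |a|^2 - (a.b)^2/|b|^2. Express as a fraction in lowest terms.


|a|^2 = 2^2 + (-4)^2 + 3^2 = 29
|b|^2 = 2^2 + 2^2 + 3^2 = 17
a . b = 2*2 + (-4)*2 + 3*3 = 5
(a.b)^2 = 5^2 = 25
|rej|^2 = 29 - 25/17
= (493 - 25)/17
= 468/17
In lowest terms: 468/17


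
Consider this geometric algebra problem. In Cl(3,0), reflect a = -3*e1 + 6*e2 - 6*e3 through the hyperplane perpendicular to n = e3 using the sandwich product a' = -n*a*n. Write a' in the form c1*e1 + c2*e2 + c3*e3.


Reflection formula: a' = -n*a*n, with n = e3 (unit vector, n^2 = 1).
For reflection through hyperplane perp to e3:
The component along e3 flips sign, others stay.
a = (-3, 6, -6)
a' = (-3, 6, 6)
a' = -3*e1 + 6*e2 + 6*e3


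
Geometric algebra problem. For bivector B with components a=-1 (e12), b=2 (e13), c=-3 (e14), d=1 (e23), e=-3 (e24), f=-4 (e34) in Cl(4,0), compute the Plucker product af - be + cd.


Plucker relation: af - be + cd
a*f = (-1)*(-4) = 4
b*e = 2*(-3) = -6
c*d = (-3)*1 = -3
af - be + cd = 4 - (-6) + (-3)
= 7


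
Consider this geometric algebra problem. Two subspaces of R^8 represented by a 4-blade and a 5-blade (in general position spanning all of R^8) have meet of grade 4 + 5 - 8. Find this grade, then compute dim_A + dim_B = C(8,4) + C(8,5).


Meet grade = grade(A) + grade(B) - n
= 4 + 5 - 8 = 1
C(8,4) = 70
C(8,5) = 56
dim_A + dim_B = 70 + 56 = 126


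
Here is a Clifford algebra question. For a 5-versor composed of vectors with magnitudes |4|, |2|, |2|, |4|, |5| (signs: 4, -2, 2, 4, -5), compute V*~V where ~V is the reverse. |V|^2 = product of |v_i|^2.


Each vector v_i has |v_i|^2 = s_i^2
Squared scales: 4^2 = 16, (-2)^2 = 4, 2^2 = 4, 4^2 = 16, (-5)^2 = 25
|V|^2 = 16 * 4 * 4 * 16 * 25
= 102400


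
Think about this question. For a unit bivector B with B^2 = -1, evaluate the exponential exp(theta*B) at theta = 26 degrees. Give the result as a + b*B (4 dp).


For a unit bivector B with B^2 = -1, the exponential series gives
e^(theta*B) = cos(theta) + sin(theta)*B (the GA analogue of Euler's formula).
theta = 26 degrees = 0.453786 rad
cos(26 deg) = 0.8988
sin(26 deg) = 0.4384
exp(theta*B) = 0.8988 + 0.4384*B


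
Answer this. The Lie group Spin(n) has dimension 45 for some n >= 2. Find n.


dim Spin(n) = dim so(n) = n(n-1)/2.
Solve n(n-1)/2 = 45, i.e. n^2 - n - 90 = 0.
Discriminant = 1 + 8*45 = 361
n = (1 + sqrt(361))/2 = (1 + 19)/2 = 10


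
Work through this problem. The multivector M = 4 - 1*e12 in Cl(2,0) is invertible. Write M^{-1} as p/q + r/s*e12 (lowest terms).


M = 4 - 1*e12, where e12^2 = -1.
Since M commutes with its reverse ~M = a - b*e12, M * ~M = a^2 - b^2*e12^2 = a^2 + b^2.
So M^{-1} = ~M / (a^2 + b^2) = (a - b*e12)/(a^2 + b^2).
a^2 + b^2 = 16 + 1 = 17
Scalar part = 4/17 = 4/17
Bivector coeff = 1/17 = 1/17
M^{-1} = 4/17 + 1/17*e12


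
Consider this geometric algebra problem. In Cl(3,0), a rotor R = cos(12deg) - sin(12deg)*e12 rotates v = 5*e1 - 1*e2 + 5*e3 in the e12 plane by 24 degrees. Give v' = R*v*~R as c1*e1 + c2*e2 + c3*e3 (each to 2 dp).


Rotor R = cos(12deg) - sin(12deg)*e12
Rotation angle theta = 2 * 12 = 24 degrees in the e12 plane (e1 -> e2).
The component perpendicular to the plane (e3) is invariant: v'_3 = v3 = 5.00
cos(24deg) = 0.9135, sin(24deg) = 0.4067
v'_1 = v1*cos(theta) - v2*sin(theta) = 5*0.9135 - (-1)*0.4067 = 4.97
v'_2 = v1*sin(theta) + v2*cos(theta) = 5*0.4067 + (-1)*0.9135 = 1.12
v' = 4.97*e1 + 1.12*e2 + 5.00*e3


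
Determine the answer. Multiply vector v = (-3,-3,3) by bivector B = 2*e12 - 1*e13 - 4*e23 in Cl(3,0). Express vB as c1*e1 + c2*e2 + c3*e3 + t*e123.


vB has grade-1 (vector) and grade-3 (trivector) parts: vB = (v _| B) + (v ^ B).
Vector part <vB>_1:
  e1: -v2*b12 - v3*b13 = -(-3)*(2) - (3)*(-1) = 9
  e2: v1*b12 - v3*b23 = (-3)*(2) - (3)*(-4) = 6
  e3: v1*b13 + v2*b23 = (-3)*(-1) + (-3)*(-4) = 15
Trivector part <vB>_3:
  e123: v1*b23 - v2*b13 + v3*b12 = (-3)*(-4) - (-3)*(-1) + (3)*(2) = 15
vB = 9*e1 + 6*e2 + 15*e3 + 15*e123


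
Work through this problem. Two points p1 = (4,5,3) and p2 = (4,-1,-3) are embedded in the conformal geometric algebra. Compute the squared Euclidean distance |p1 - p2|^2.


p1 - p2 = (0, 6, 6)
|p1 - p2|^2 = 0^2 + 6^2 + 6^2
= 0 + 36 + 36
= 72


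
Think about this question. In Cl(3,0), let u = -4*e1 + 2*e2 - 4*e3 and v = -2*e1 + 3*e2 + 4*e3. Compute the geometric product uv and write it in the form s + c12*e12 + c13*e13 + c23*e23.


In Cl(3,0): e_i^2 = 1, e_ie_j = -e_je_i for i != j.
Scalar part = u . v = (-4)*(-2) + 2*3 + (-4)*4
= 8 + 6 + (-16) = -2
e12 coeff = (-4)*3 - 2*(-2) = -12 - (-4) = -8
e13 coeff = (-4)*4 - (-4)*(-2) = -16 - 8 = -24
e23 coeff = 2*4 - (-4)*3 = 8 - (-12) = 20
uv = -2 - 8*e12 - 24*e13 + 20*e23


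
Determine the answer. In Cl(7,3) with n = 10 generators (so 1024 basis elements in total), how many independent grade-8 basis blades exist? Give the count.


Number of grade-k basis blades in Cl(p,q) with n = p + q is C(n, k).
n = 7 + 3 = 10
C(10, 8) = 10! / (8! * 2!)
= 3628800 / (40320 * 2)
= 45


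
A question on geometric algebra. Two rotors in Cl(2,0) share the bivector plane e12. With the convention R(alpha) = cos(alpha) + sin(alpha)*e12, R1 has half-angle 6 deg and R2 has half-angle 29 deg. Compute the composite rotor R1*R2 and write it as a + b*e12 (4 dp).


Same-plane rotors commute and their half-angles add:
R1*R2 = cos(a1 + a2) + sin(a1 + a2)*e12.
a1 + a2 = 6 + 29 = 35 deg
cos(35 deg) = 0.8192
sin(35 deg) = 0.5736
R1*R2 = 0.8192 + 0.5736*e12


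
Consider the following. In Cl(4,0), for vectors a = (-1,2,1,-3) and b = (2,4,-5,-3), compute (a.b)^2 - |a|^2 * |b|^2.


a . b = (-1)*2 + 2*4 + 1*(-5) + (-3)*(-3)
= -2 + 8 + (-5) + 9 = 10
|a|^2 = (-1)^2 + 2^2 + 1^2 + (-3)^2 = 15
|b|^2 = 2^2 + 4^2 + (-5)^2 + (-3)^2 = 54
(a.b)^2 = 10^2 = 100
|a|^2 * |b|^2 = 15 * 54 = 810
Result = 100 - 810 = -710


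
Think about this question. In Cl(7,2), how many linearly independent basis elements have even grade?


Even subalgebra dimension = 2^(n-1)
n = 7 + 2 = 9
2^(9 - 1) = 2^8 = 256
Verification: sum of C(9,k) for even k = 1 + 36 + 126 + 84 + 9 = 256
Result = 256


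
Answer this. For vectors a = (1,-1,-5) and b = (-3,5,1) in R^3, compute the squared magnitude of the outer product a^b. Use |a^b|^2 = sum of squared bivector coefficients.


a wedge b = (a1*b2 - a2*b1)*e12 + (a1*b3 - a3*b1)*e13 + (a2*b3 - a3*b2)*e23
e12 coeff: 1*5 - (-1)*(-3) = 5 - 3 = 2
e13 coeff: 1*1 - (-5)*(-3) = 1 - 15 = -14
e23 coeff: (-1)*1 - (-5)*5 = -1 - (-25) = 24
|a wedge b|^2 = 2^2 + (-14)^2 + 24^2
= 4 + 196 + 576
= 776


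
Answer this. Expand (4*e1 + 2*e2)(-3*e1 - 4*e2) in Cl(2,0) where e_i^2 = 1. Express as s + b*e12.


Expand: (4*e1 + 2*e2)(-3*e1 - 4*e2)
= 4*(-3)*e1e1 + 4*(-4)*e1e2 + 2*(-3)*e2e1 + 2*(-4)*e2e2
Using e1^2 = e2^2 = 1, e2e1 = -e1e2:
Scalar part s = 4*(-3) + 2*(-4) = -12 + (-8) = -20
Bivector part b = 4*(-4) - 2*(-3) = -16 - (-6) = -10
uv = -20 - 10*e12


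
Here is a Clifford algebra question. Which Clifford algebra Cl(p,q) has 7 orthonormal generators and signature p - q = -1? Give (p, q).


We need p + q = 7 and p - q = -1.
Adding: 2p = 7 + (-1) = 6, so p = 3.
Then q = 7 - 3 = 4.
(p, q) = (3, 4)


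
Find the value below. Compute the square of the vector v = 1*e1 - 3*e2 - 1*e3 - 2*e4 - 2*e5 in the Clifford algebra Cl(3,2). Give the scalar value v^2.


v^2 = sum of c_i^2 * e_i^2
Positive signature terms (e_i^2 = +1): 1^2 + (-3)^2 + (-1)^2 = 11
Negative signature terms (e_j^2 = -1): (-2)^2 + (-2)^2 = 8
v^2 = 11 - 8 = 3


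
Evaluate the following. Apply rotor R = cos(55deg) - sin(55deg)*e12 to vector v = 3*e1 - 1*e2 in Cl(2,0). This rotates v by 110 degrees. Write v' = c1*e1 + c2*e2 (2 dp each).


Rotor R = cos(55deg) - sin(55deg)*e12
Rotation angle theta = 2 * 55 = 110 degrees
v' = R*v*~R rotates v by theta.
cos(110deg) = -0.3420, sin(110deg) = 0.9397
v'_1 = 3*cos(110deg) - (-1)*sin(110deg)
= 3*(-0.3420) - (-1)*0.9397
= -0.09
v'_2 = 3*sin(110deg) + (-1)*cos(110deg)
= 3*0.9397 + (-1)*(-0.3420)
= 3.16
v' = -0.09*e1 + 3.16*e2


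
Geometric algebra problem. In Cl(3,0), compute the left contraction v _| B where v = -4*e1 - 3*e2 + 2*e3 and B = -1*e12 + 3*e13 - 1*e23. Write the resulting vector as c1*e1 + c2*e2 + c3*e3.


Left contraction v _| B = <vB>_1 (grade-1 part of the geometric product vB).
Using e1_|e12 = e2, e2_|e12 = -e1, e1_|e13 = e3, e3_|e13 = -e1, e2_|e23 = e3, e3_|e23 = -e2:
e1 coeff: -v2*b12 - v3*b13 = -(-3)*(-1) - (2)*(3) = -9
e2 coeff: v1*b12 - v3*b23 = (-4)*(-1) - (2)*(-1) = 6
e3 coeff: v1*b13 + v2*b23 = (-4)*(3) + (-3)*(-1) = -9
v _| B = -9*e1 + 6*e2 - 9*e3


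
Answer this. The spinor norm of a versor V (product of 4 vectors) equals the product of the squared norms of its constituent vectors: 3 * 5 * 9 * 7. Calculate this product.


Spinor norm N(V) = |v1|^2 * |v2|^2 * ... * |v4|^2
= 3 * 5 * 9 * 7
Running product: 3, 15, 135, 945
N(V) = 945


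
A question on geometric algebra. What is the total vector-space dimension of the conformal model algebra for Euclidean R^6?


The conformal model of R^6 uses Cl(7,1): the 6 Euclidean generators plus two extra orthogonal generators e+ (e+^2 = +1) and e- (e-^2 = -1), from which the null vectors e0, einf are built.
Number of generators m = 6 + 2 = 8.
dim Cl(p,q) = 2^m = 2^8 = 256


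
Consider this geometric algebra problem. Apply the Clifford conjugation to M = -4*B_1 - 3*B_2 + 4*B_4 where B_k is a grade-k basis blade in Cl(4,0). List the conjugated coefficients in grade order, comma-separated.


Clifford conjugate sign for grade k: (-1)^(k(k+1)/2)
Grade 1: (-1)^(1*2/2) = (-1)^1 = -1, coeff -4 -> 4
Grade 2: (-1)^(2*3/2) = (-1)^3 = -1, coeff -3 -> 3
Grade 4: (-1)^(4*5/2) = (-1)^10 = 1, coeff 4 -> 4
Conjugated coefficients: 4, 3, 4


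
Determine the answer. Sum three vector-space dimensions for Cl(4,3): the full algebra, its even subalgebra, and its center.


n = 4 + 3 = 7
Total dim = 2^7 = 128
Even subalgebra dim = 2^6 = 64
n is odd, so center dim = 2
Sum = 128 + 64 + 2 = 194


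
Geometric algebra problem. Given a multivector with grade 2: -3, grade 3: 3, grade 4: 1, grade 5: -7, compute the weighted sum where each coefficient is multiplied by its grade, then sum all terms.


Grade-weighted sum = sum of grade_k * coefficient_k
2*(-3) = -6
3*3 = 9
4*1 = 4
5*(-7) = -35
Total = -6 + 9 + 4 + (-35) = -28


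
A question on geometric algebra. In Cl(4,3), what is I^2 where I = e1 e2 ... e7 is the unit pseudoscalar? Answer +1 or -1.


The pseudoscalar I = e1...e_n (product of all n generators) of Cl(p,q) satisfies I^2 = (-1)^(q + n(n-1)/2).
p = 4, q = 3, n = p + q = 7
n(n-1)/2 = 7 * 6 / 2 = 21
Exponent = q + n(n-1)/2 = 3 + 21 = 24
I^2 = (-1)^24 = +1
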